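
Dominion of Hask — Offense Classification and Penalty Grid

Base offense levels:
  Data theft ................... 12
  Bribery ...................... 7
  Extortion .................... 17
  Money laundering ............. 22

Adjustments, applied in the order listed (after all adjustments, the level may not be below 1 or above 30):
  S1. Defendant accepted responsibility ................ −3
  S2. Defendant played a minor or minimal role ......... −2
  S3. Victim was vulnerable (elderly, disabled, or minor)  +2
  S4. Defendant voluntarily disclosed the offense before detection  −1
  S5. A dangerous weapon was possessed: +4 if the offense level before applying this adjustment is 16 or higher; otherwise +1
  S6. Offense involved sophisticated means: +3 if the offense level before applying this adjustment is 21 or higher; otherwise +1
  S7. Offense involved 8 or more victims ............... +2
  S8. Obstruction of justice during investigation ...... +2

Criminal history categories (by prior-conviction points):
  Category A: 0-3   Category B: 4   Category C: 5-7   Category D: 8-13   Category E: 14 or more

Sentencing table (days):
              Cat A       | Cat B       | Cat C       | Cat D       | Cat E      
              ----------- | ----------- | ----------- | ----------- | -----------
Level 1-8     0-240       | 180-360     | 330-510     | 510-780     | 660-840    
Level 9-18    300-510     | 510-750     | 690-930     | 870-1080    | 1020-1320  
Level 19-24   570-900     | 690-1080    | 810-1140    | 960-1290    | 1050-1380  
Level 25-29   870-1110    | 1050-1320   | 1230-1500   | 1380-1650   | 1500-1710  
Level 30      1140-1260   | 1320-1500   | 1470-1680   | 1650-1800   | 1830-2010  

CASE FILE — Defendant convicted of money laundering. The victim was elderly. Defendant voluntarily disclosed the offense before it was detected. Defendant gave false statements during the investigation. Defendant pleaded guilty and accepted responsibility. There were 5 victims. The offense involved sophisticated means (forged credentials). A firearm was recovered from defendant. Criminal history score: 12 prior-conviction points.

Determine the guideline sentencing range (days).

1380-1650 days

Base offense level for money laundering: 22.
S1 applies: 22 − 3 = 19.
S2 does not apply.
S3 applies: 19 + 2 = 21.
S4 applies: 21 − 1 = 20.
S5 applies (level before this adjustment is 20 ≥ 16, so +4): 20 + 4 = 24.
S6 applies (level before this adjustment is 24 ≥ 21, so +3): 24 + 3 = 27.
S7 does not apply.
S8 applies: 27 + 2 = 29.
Final offense level: 29.
Criminal history: 12 prior points → Category D (8-13).
Level 29 falls in the 25-29 band.
Grid: Level 25-29 × Category D = 1380-1650 days.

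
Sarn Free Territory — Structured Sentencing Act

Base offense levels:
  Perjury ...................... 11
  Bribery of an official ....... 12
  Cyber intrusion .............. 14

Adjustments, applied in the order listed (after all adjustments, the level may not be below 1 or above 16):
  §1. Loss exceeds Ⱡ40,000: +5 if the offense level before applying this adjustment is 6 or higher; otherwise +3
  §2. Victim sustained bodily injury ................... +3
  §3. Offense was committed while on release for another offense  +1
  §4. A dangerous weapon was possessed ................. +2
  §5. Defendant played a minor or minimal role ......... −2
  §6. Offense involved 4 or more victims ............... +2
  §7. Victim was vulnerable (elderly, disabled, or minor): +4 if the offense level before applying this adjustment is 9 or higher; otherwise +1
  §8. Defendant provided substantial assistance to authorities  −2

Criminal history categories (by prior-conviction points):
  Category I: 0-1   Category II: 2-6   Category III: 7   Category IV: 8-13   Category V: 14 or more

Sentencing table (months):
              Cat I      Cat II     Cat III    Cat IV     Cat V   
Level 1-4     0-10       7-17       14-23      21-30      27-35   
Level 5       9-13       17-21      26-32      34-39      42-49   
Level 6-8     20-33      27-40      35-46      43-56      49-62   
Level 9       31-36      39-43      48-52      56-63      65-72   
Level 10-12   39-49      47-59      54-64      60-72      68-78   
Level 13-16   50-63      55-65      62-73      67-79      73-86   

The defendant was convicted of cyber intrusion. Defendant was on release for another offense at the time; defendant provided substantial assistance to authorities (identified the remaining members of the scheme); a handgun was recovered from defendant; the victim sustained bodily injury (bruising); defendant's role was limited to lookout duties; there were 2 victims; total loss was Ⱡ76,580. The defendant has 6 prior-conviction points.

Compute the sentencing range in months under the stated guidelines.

Base offense level for cyber intrusion: 14.
§1 applies (level before this adjustment is 14 ≥ 6, so +5): 14 + 5 = 19.
§2 applies: 19 + 3 = 22.
§3 applies: 22 + 1 = 23.
§4 applies: 23 + 2 = 25.
§5 applies: 25 − 2 = 23.
§7 does not apply.
§8 applies: 23 − 2 = 21.
Level 21 exceeds the maximum of 16; capped at 16.
Final offense level: 16.
Criminal history: 6 prior points → Category II (2-6).
Level 16 falls in the 13-16 band.
Grid: Level 13-16 × Category II = 55-65 months.

55-65 months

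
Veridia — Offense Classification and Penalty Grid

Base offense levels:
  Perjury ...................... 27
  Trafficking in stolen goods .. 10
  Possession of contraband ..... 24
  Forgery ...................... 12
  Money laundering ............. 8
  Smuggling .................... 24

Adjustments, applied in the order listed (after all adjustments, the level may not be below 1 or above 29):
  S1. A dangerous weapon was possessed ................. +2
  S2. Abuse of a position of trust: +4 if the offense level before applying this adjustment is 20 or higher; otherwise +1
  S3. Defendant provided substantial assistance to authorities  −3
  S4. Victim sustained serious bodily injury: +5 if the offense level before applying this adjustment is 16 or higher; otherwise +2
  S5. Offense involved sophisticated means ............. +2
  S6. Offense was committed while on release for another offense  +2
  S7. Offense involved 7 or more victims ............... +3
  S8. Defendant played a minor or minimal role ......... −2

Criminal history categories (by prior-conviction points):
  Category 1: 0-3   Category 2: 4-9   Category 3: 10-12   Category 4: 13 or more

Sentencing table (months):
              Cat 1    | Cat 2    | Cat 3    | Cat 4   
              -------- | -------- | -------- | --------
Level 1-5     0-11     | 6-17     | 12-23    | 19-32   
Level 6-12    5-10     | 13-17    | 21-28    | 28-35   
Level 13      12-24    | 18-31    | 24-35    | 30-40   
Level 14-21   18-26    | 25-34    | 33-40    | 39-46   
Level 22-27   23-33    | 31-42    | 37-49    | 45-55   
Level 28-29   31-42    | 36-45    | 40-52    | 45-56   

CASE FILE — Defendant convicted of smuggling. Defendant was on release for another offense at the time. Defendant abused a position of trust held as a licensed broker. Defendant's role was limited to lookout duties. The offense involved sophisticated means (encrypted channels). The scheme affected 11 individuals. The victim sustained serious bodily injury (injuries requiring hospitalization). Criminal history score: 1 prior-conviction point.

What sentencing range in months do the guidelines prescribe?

Base offense level for smuggling: 24.
S1 does not apply.
S2 applies (level before this adjustment is 24 ≥ 20, so +4): 24 + 4 = 28.
S3 does not apply.
S4 applies (level before this adjustment is 28 ≥ 16, so +5): 28 + 5 = 33.
S5 applies: 33 + 2 = 35.
S6 applies: 35 + 2 = 37.
S7 applies: 37 + 3 = 40.
S8 applies: 40 − 2 = 38.
Level 38 exceeds the maximum of 29; capped at 29.
Final offense level: 29.
Criminal history: 1 prior point → Category 1 (0-3).
Level 29 falls in the 28-29 band.
Grid: Level 28-29 × Category 1 = 31-42 months.

31-42 months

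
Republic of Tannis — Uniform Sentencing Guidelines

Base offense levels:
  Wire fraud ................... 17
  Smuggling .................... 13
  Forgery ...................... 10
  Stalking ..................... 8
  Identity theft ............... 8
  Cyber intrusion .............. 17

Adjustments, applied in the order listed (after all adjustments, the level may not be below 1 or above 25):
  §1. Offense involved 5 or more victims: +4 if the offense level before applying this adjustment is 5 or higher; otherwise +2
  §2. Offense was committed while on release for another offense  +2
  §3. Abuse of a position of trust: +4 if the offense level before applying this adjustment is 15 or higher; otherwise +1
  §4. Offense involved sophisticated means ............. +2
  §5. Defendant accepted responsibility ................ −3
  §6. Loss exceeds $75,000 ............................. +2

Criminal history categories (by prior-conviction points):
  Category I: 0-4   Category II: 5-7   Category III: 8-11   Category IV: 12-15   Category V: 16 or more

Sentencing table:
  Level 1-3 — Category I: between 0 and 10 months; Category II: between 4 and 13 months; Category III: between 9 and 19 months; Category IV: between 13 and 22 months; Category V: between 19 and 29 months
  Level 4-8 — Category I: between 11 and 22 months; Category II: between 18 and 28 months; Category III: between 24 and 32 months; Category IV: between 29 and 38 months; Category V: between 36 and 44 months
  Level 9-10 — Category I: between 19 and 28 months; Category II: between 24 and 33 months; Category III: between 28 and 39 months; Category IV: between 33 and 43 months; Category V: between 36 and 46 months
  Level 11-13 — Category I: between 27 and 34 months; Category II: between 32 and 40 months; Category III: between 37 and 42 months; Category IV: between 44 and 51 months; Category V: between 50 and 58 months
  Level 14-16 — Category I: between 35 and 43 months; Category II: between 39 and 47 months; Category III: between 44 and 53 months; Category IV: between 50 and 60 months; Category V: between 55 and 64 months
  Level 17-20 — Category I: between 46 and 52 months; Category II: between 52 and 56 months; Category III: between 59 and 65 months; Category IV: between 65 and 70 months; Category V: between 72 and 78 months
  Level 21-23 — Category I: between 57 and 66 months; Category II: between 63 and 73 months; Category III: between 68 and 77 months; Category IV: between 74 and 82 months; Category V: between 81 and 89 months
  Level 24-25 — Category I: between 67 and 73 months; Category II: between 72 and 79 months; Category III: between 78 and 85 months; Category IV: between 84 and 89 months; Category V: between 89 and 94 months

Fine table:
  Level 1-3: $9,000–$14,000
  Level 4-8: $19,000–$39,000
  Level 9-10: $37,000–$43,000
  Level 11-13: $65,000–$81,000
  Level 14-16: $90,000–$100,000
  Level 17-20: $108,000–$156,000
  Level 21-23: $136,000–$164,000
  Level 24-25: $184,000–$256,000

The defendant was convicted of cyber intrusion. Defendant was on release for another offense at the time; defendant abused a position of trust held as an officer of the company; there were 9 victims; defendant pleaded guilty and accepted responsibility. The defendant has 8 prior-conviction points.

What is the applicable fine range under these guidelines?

Base offense level for cyber intrusion: 17.
§1 applies (level before this adjustment is 17 ≥ 5, so +4): 17 + 4 = 21.
§2 applies: 21 + 2 = 23.
§3 applies (level before this adjustment is 23 ≥ 15, so +4): 23 + 4 = 27.
§4 does not apply.
§5 applies: 27 − 3 = 24.
§6 does not apply.
Final offense level: 24.
Level 24 falls in the 24-25 band.
Fine table: Level 24-25 → $184,000–$256,000.

$184,000–$256,000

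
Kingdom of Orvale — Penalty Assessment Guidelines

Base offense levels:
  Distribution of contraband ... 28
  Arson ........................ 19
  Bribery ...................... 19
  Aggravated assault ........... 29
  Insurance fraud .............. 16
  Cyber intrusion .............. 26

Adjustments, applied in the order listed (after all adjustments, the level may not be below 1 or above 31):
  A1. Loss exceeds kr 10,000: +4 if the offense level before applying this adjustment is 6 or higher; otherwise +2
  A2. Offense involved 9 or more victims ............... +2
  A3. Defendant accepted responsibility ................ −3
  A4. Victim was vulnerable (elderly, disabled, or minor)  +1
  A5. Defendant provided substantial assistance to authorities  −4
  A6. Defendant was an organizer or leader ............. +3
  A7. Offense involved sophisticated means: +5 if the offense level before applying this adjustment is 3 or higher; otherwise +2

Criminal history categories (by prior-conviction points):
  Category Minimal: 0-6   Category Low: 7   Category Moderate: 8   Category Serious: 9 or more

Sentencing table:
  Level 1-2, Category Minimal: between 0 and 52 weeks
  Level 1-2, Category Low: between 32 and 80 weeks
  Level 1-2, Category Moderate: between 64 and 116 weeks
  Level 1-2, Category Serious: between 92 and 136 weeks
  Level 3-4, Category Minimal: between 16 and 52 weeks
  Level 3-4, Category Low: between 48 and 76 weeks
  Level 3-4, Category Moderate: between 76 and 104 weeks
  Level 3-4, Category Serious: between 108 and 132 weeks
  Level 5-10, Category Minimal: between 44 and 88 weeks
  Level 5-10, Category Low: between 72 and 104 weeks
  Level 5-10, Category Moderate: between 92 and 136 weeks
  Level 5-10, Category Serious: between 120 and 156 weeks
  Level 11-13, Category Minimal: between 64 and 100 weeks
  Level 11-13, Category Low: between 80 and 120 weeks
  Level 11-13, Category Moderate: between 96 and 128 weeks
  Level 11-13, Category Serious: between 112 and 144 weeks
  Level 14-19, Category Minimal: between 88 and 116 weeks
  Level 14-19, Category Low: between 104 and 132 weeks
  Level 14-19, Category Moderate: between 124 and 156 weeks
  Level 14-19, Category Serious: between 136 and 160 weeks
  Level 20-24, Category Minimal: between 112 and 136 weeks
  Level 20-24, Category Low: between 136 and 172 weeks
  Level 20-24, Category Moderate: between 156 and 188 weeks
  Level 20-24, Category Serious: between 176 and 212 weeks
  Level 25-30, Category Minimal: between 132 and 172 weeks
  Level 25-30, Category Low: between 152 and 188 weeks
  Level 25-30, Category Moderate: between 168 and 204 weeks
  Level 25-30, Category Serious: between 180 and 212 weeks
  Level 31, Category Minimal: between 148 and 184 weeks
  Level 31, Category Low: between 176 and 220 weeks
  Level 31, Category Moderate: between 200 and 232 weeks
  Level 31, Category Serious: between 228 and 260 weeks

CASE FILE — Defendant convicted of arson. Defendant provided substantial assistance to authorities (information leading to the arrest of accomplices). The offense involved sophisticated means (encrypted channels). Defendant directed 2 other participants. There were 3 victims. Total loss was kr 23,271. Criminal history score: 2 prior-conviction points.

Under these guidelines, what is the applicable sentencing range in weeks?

Base offense level for arson: 19.
A1 applies (level before this adjustment is 19 ≥ 6, so +4): 19 + 4 = 23.
A2 does not apply.
A3 does not apply.
A4 does not apply.
A5 applies: 23 − 4 = 19.
A6 applies: 19 + 3 = 22.
A7 applies (level before this adjustment is 22 ≥ 3, so +5): 22 + 5 = 27.
Final offense level: 27.
Criminal history: 2 prior points → Category Minimal (0-6).
Level 27 falls in the 25-30 band.
Grid: Level 25-30 × Category Minimal = 132-172 weeks.

132-172 weeks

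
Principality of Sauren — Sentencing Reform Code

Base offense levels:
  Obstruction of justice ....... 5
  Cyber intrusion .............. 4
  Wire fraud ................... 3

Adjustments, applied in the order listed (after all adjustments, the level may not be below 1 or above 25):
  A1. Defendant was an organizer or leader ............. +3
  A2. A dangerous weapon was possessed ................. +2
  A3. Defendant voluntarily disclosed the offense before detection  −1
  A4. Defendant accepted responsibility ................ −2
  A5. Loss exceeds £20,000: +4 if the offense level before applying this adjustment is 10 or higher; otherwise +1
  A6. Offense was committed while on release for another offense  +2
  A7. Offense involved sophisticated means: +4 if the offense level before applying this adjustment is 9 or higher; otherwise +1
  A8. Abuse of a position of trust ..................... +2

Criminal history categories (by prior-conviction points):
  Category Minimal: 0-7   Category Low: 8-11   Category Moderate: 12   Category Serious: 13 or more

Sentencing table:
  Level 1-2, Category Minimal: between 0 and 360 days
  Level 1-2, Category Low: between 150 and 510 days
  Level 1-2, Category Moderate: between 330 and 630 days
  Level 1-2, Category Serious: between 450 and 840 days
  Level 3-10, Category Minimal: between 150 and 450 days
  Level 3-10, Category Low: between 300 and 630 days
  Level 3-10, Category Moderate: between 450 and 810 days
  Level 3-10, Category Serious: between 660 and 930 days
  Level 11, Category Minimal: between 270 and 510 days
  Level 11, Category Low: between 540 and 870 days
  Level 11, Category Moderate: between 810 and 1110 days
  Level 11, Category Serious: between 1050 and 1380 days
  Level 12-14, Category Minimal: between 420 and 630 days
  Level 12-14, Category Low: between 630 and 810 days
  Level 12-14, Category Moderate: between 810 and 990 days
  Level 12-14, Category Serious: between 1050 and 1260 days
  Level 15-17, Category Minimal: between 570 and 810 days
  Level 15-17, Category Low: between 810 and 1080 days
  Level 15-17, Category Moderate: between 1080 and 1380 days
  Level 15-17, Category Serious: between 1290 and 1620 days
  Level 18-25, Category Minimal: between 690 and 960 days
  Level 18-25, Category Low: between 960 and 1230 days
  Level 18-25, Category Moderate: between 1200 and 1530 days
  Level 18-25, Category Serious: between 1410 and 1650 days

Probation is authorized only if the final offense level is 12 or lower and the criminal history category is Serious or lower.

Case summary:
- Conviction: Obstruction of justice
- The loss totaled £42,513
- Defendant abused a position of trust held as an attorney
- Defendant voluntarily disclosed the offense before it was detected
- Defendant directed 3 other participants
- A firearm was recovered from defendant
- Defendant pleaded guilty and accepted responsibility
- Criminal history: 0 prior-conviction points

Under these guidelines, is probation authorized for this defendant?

Base offense level for obstruction of justice: 5.
A1 applies: 5 + 3 = 8.
A2 applies: 8 + 2 = 10.
A3 applies: 10 − 1 = 9.
A4 applies: 9 − 2 = 7.
A5 applies (level before this adjustment is 7 < 10, so +1): 7 + 1 = 8.
A7 does not apply.
A8 applies: 8 + 2 = 10.
Final offense level: 10.
Criminal history: 0 prior points → Category Minimal (0-7).
Level 10 falls in the 3-10 band.
Grid: Level 3-10 × Category Minimal = 150-450 days.
Probation check: level 10 ≤ 12 and category Minimal ≤ Serious → eligible.

Yes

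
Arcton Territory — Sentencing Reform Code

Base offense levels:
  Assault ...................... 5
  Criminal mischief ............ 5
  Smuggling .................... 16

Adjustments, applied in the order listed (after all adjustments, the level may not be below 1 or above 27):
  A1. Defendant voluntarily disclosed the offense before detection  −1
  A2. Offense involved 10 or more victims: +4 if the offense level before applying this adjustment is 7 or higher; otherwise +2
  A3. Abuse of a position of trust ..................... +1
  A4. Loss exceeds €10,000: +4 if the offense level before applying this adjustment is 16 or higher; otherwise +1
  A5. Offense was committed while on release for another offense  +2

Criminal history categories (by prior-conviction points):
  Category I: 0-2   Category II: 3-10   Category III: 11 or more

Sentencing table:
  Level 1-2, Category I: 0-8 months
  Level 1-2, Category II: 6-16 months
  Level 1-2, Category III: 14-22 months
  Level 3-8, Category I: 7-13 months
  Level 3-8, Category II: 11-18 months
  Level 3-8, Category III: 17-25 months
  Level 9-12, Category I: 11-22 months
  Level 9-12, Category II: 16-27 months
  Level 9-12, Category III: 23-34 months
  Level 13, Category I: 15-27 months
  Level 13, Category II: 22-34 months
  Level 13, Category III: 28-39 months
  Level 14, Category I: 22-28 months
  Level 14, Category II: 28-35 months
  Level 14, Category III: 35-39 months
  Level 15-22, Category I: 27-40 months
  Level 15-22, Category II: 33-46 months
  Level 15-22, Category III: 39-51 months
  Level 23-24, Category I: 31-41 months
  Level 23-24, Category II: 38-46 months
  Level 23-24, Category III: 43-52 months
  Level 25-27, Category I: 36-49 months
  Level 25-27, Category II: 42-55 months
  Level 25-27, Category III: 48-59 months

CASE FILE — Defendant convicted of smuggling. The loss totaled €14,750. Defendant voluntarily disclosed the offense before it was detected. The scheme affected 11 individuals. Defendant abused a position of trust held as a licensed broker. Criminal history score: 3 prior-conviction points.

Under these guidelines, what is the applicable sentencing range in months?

38-46 months

Base offense level for smuggling: 16.
A1 applies: 16 − 1 = 15.
A2 applies (level before this adjustment is 15 ≥ 7, so +4): 15 + 4 = 19.
A3 applies: 19 + 1 = 20.
A4 applies (level before this adjustment is 20 ≥ 16, so +4): 20 + 4 = 24.
Final offense level: 24.
Criminal history: 3 prior points → Category II (3-10).
Level 24 falls in the 23-24 band.
Grid: Level 23-24 × Category II = 38-46 months.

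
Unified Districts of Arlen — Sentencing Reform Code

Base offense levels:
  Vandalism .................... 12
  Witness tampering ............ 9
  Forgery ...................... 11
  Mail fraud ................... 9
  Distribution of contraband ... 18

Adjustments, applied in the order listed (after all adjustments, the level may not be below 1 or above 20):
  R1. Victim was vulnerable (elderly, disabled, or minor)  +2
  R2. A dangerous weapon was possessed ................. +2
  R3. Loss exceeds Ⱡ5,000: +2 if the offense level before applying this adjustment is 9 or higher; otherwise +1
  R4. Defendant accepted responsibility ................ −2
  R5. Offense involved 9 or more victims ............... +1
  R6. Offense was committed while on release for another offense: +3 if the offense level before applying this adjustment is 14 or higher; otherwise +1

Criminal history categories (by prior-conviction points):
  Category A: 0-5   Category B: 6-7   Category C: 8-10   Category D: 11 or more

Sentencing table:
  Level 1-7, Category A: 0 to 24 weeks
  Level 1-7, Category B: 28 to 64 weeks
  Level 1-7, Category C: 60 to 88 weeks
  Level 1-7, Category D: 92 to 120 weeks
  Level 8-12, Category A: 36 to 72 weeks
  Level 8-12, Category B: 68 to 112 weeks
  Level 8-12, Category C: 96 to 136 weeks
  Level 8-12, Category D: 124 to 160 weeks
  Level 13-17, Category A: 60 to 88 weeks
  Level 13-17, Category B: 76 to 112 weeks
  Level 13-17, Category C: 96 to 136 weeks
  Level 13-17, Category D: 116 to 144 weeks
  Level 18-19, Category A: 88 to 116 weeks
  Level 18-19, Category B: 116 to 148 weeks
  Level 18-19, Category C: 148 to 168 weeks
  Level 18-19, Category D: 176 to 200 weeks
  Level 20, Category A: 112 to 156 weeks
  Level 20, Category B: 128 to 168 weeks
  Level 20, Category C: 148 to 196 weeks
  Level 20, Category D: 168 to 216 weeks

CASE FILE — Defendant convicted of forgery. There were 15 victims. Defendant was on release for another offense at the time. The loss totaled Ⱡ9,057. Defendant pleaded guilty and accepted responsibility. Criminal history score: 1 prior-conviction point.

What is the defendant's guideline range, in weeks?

60-88 weeks

Base offense level for forgery: 11.
R1 does not apply.
R3 applies (level before this adjustment is 11 ≥ 9, so +2): 11 + 2 = 13.
R4 applies: 13 − 2 = 11.
R5 applies: 11 + 1 = 12.
R6 applies (level before this adjustment is 12 < 14, so +1): 12 + 1 = 13.
Final offense level: 13.
Criminal history: 1 prior point → Category A (0-5).
Level 13 falls in the 13-17 band.
Grid: Level 13-17 × Category A = 60-88 weeks.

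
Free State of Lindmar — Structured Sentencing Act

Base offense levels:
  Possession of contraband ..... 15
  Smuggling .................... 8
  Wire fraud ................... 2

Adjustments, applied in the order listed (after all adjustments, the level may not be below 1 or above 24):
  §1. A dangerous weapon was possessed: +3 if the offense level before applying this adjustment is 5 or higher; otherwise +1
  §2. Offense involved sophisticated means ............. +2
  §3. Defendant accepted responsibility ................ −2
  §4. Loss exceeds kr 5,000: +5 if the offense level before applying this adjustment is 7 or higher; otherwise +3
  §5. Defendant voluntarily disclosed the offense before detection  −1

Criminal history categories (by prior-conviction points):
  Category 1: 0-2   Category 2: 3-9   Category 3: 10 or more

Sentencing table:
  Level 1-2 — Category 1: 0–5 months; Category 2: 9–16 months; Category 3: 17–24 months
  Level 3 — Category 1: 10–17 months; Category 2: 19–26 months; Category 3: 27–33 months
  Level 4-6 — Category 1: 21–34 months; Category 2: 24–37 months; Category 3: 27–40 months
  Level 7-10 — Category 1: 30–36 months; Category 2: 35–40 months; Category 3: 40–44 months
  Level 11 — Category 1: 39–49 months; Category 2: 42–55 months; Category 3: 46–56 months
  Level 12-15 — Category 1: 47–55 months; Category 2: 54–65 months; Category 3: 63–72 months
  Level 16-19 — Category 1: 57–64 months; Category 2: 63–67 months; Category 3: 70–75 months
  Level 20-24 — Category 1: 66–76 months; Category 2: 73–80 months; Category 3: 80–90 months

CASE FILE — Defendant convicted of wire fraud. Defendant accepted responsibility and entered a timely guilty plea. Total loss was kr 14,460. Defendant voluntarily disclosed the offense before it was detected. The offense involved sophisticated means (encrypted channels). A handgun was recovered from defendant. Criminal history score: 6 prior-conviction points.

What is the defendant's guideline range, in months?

Base offense level for wire fraud: 2.
§1 applies (level before this adjustment is 2 < 5, so +1): 2 + 1 = 3.
§2 applies: 3 + 2 = 5.
§3 applies: 5 − 2 = 3.
§4 applies (level before this adjustment is 3 < 7, so +3): 3 + 3 = 6.
§5 applies: 6 − 1 = 5.
Final offense level: 5.
Criminal history: 6 prior points → Category 2 (3-9).
Level 5 falls in the 4-6 band.
Grid: Level 4-6 × Category 2 = 24-37 months.

24-37 months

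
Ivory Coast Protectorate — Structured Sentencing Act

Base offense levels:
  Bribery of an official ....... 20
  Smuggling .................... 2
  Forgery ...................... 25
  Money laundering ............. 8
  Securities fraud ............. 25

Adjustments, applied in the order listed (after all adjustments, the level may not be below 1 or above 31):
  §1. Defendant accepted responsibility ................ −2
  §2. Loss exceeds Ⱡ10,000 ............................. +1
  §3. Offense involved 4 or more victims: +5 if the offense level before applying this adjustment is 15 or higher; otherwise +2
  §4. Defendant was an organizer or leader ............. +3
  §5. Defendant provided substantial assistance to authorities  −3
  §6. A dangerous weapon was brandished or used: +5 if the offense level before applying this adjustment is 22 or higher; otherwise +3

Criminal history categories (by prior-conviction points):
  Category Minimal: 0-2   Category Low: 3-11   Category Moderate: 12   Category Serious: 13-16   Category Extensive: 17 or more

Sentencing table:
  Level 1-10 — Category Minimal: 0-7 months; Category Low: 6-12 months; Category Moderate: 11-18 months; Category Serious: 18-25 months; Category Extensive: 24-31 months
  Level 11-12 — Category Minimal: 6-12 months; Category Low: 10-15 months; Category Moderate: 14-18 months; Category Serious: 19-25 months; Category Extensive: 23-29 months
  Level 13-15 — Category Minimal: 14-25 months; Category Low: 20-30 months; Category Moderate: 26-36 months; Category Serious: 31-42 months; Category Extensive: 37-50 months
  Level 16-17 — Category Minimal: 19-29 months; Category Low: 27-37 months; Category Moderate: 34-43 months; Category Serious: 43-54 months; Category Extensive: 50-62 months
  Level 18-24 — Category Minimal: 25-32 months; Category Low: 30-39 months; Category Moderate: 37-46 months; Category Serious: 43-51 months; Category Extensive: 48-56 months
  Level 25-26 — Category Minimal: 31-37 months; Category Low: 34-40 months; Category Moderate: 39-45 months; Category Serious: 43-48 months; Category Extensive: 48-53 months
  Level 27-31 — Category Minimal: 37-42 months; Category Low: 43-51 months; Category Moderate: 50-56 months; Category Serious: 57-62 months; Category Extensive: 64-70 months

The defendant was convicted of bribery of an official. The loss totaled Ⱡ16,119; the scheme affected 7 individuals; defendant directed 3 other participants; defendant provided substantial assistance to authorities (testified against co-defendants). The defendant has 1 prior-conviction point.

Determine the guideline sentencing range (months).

Base offense level for bribery of an official: 20.
§2 applies: 20 + 1 = 21.
§3 applies (level before this adjustment is 21 ≥ 15, so +5): 21 + 5 = 26.
§4 applies: 26 + 3 = 29.
§5 applies: 29 − 3 = 26.
§6 does not apply.
Final offense level: 26.
Criminal history: 1 prior point → Category Minimal (0-2).
Level 26 falls in the 25-26 band.
Grid: Level 25-26 × Category Minimal = 31-37 months.

31-37 months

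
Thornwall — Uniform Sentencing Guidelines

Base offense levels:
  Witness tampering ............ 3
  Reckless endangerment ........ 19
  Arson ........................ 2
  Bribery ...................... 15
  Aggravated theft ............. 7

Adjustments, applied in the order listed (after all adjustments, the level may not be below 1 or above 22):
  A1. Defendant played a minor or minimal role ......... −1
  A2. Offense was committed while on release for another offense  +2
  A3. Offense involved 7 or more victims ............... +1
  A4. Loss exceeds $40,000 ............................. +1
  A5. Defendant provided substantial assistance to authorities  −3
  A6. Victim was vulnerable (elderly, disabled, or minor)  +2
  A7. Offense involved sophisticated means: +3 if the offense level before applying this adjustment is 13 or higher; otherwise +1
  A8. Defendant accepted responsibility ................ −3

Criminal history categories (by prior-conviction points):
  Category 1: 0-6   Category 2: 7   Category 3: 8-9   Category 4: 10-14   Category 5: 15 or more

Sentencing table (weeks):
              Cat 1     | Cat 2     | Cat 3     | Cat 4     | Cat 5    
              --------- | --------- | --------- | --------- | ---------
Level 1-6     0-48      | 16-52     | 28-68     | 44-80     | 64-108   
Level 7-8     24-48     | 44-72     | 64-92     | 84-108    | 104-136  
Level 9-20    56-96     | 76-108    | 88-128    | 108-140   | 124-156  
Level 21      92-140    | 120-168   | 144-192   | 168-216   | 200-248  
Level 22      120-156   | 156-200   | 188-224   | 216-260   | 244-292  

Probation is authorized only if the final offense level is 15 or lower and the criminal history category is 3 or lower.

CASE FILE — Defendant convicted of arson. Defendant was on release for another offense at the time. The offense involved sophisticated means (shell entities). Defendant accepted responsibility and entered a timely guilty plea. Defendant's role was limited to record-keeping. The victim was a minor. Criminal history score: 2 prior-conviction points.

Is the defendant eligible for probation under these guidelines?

Yes

Base offense level for arson: 2.
A1 applies: 2 − 1 = 1.
A2 applies: 1 + 2 = 3.
A4 does not apply.
A5 does not apply.
A6 applies: 3 + 2 = 5.
A7 applies (level before this adjustment is 5 < 13, so +1): 5 + 1 = 6.
A8 applies: 6 − 3 = 3.
Final offense level: 3.
Criminal history: 2 prior points → Category 1 (0-6).
Level 3 falls in the 1-6 band.
Grid: Level 1-6 × Category 1 = 0-48 weeks.
Probation check: level 3 ≤ 15 and category 1 ≤ 3 → eligible.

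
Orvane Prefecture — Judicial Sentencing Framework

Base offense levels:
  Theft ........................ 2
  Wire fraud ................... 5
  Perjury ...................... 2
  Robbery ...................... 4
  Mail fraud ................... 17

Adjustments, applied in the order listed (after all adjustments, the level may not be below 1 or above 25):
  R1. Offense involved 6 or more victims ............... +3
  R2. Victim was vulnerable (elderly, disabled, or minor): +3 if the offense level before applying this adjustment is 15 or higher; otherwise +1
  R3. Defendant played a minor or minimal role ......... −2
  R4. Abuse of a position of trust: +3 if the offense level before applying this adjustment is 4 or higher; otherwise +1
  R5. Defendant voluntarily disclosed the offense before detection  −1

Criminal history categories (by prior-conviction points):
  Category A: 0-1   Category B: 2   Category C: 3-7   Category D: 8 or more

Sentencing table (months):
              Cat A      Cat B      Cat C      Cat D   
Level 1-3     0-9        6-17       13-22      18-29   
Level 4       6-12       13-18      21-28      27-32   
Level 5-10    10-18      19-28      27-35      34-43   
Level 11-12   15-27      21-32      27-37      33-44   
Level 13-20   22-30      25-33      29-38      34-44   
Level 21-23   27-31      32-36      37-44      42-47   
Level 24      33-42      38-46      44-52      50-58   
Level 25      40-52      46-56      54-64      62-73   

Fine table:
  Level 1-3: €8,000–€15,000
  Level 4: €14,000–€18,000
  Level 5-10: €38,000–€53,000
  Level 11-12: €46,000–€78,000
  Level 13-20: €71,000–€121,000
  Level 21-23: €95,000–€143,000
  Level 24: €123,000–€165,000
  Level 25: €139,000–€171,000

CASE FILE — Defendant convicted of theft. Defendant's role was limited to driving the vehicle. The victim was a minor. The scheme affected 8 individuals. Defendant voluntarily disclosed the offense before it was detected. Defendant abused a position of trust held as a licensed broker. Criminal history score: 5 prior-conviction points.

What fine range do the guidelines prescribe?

Base offense level for theft: 2.
R1 applies: 2 + 3 = 5.
R2 applies (level before this adjustment is 5 < 15, so +1): 5 + 1 = 6.
R3 applies: 6 − 2 = 4.
R4 applies (level before this adjustment is 4 ≥ 4, so +3): 4 + 3 = 7.
R5 applies: 7 − 1 = 6.
Final offense level: 6.
Level 6 falls in the 5-10 band.
Fine table: Level 5-10 → €38,000–€53,000.

€38,000–€53,000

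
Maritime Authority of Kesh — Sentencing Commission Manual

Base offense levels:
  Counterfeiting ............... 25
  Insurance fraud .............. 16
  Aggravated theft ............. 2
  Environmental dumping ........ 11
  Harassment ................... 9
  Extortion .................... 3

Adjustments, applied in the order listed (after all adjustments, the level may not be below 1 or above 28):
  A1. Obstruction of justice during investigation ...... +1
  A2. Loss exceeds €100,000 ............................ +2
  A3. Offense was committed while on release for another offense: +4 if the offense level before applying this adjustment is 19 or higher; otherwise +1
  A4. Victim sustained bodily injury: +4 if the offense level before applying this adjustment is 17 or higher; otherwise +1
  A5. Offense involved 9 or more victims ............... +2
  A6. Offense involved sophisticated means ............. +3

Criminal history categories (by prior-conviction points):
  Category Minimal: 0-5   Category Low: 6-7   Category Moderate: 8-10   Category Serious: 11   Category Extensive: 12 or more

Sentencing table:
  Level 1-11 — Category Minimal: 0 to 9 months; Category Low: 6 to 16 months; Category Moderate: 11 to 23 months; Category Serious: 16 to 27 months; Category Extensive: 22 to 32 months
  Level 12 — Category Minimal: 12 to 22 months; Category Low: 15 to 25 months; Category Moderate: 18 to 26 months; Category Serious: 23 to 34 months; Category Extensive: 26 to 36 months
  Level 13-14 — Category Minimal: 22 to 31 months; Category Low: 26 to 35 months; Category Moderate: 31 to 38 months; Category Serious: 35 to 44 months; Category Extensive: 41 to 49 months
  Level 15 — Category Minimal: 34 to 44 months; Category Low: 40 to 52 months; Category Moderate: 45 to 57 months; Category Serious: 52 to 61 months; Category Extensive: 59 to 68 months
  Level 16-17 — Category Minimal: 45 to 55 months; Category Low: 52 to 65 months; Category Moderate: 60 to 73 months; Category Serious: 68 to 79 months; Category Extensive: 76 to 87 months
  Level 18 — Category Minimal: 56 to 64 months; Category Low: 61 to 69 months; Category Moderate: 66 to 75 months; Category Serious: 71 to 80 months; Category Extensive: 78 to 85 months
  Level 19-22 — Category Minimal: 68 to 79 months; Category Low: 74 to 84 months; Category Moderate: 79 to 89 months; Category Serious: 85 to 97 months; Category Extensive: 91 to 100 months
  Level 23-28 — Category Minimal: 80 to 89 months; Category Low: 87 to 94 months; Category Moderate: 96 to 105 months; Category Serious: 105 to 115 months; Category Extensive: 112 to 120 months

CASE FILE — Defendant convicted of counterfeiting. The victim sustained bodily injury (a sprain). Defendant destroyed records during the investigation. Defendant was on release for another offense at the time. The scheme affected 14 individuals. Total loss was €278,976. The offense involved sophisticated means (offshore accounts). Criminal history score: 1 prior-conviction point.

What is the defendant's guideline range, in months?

80-89 months

Base offense level for counterfeiting: 25.
A1 applies: 25 + 1 = 26.
A2 applies: 26 + 2 = 28.
A3 applies (level before this adjustment is 28 ≥ 19, so +4): 28 + 4 = 32.
A4 applies (level before this adjustment is 32 ≥ 17, so +4): 32 + 4 = 36.
A5 applies: 36 + 2 = 38.
A6 applies: 38 + 3 = 41.
Level 41 exceeds the maximum of 28; capped at 28.
Final offense level: 28.
Criminal history: 1 prior point → Category Minimal (0-5).
Level 28 falls in the 23-28 band.
Grid: Level 23-28 × Category Minimal = 80-89 months.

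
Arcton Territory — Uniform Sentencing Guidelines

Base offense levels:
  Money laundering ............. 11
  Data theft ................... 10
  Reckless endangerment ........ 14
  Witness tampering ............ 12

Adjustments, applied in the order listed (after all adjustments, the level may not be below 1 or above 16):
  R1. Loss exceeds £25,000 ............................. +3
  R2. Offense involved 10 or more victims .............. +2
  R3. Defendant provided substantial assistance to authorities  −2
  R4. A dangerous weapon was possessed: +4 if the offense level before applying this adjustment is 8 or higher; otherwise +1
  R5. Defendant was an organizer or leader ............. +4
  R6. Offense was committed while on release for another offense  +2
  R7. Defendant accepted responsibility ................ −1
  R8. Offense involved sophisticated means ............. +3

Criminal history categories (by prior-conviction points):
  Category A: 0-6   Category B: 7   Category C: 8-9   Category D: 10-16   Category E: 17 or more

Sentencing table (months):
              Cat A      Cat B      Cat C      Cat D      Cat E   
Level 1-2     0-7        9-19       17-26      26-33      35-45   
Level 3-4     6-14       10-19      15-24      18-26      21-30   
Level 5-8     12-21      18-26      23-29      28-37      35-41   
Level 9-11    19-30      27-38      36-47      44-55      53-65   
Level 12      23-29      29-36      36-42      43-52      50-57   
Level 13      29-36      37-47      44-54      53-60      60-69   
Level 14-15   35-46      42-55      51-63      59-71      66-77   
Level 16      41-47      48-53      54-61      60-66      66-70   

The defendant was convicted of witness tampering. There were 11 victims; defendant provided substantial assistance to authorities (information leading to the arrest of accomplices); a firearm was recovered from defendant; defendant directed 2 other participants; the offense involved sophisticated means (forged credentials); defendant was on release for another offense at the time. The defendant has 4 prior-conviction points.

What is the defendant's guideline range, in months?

Base offense level for witness tampering: 12.
R2 applies: 12 + 2 = 14.
R3 applies: 14 − 2 = 12.
R4 applies (level before this adjustment is 12 ≥ 8, so +4): 12 + 4 = 16.
R5 applies: 16 + 4 = 20.
R6 applies: 20 + 2 = 22.
R7 does not apply.
R8 applies: 22 + 3 = 25.
Level 25 exceeds the maximum of 16; capped at 16.
Final offense level: 16.
Criminal history: 4 prior points → Category A (0-6).
Level 16 falls in the 16 band.
Grid: Level 16 × Category A = 41-47 months.

41-47 months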